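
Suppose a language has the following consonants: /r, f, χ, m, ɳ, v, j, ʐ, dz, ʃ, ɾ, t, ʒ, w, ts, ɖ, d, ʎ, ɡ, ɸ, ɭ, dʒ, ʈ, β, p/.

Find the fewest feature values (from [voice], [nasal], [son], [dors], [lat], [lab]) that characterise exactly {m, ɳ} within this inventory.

/m, ɳ/ are exactly the [+nasal] segments in the inventory, so a single feature suffices.

[+nasal]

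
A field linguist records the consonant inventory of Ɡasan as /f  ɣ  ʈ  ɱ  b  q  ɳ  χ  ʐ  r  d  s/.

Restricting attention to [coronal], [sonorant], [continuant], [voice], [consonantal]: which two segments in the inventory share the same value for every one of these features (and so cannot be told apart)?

Both /χ/ and /f/ are [-coronal], [-sonorant], [+continuant], [-voice], [+consonantal]. Since the list omits [labial] and [dorsal] — which do distinguish the voiceless uvular fricative from the voiceless labiodental fricative — this pair collapses; all other pairs remain distinct.

χ, f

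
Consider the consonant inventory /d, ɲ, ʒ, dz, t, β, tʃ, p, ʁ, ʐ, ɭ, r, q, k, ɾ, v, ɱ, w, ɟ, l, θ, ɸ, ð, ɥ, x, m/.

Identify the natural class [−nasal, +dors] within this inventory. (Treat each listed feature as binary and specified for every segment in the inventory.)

Eliminate segments failing any feature: /d, ʒ, dz, t, β, tʃ, p, ʐ, ɭ, r, ɾ, v, l, θ, ɸ, ð/ are [−dorsal]; /ɲ, ɱ, m/ are [+nasal]. The remaining /ʁ, q, k, w, ɟ, ɥ, x/ satisfy [−nasal], [+dorsal].

ʁ, q, k, w, ɟ, ɥ, x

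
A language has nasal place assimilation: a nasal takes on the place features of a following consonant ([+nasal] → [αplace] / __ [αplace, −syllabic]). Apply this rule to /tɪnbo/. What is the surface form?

/n/ sits before the [+labial] consonant /b/, so it takes on [+labial] and surfaces as /m/. The rest of the form is unaffected: [tɪmbo].

[tɪmbo]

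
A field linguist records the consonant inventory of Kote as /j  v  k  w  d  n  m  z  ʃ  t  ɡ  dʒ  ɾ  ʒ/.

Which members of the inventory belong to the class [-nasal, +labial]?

v, w

Checking each segment against [-nasal], [+labial]: /v/ (voiced labiodental fricative), /w/ (labial-velar glide) satisfy every feature; every other segment in the inventory fails at least one.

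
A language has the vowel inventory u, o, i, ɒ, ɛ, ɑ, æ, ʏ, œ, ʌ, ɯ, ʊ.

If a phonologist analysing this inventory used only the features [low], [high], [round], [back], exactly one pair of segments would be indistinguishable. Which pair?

u, ʊ

On the given features, /u/ and /ʊ/ have an identical profile: [-low], [+high], [+round], [+back]. No other two segments in the inventory coincide on all 4 features. (They do differ in [tense], which is not among the given features.)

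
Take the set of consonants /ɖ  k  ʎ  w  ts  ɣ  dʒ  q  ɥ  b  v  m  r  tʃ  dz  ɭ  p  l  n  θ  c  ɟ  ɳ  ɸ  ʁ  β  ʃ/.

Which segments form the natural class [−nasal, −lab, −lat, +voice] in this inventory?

ɖ, ɣ, dʒ, r, dz, ɟ, ʁ

Among the inventory, the [−nasal] segments are /ɖ, k, ʎ, w, ts, ɣ, dʒ, q, ɥ, b, v, r, tʃ, dz, ɭ, p, l, θ, c, ɟ, ɸ, ʁ, β, ʃ/.
Among these, [−labial] gives /ɖ, k, ʎ, ts, ɣ, dʒ, q, r, tʃ, dz, ɭ, l, θ, c, ɟ, ʁ, ʃ/.
Intersecting with [−lateral] gives /ɖ, k, ts, ɣ, dʒ, q, r, tʃ, dz, θ, c, ɟ, ʁ, ʃ/.
Among these, [+voice] leaves /ɖ, ɣ, dʒ, r, dz, ɟ, ʁ/.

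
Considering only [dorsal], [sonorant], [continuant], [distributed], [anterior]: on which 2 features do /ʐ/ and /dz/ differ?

The two segments share [−dorsal], [−sonorant], [−distributed]. The only features from the list on which they differ: /ʐ/ is [+continuant] while /dz/ is [−continuant]; /ʐ/ is [−anterior] while /dz/ is [+anterior].

[continuant], [anterior]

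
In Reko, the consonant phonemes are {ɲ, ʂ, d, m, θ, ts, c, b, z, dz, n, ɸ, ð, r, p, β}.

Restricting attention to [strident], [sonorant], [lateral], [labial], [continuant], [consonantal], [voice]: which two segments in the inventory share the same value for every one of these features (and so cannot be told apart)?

/ɲ/ (palatal nasal) and /n/ (alveolar nasal) are both [-strident], [+sonorant], [-lateral], [-labial], [-continuant], [+consonantal], [+voice], so none of the listed features separates them. (They do differ in [dorsal], which is not among the given features.) Every other pair in the inventory differs on at least one listed feature.

ɲ, n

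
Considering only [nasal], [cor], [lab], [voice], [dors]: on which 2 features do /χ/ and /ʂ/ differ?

/χ/ is the voiceless uvular fricative and /ʂ/ is the voiceless retroflex fricative. Both are [−nasal], [−labial], [−voice]. /χ/ is [−coronal] while /ʂ/ is [+coronal]; /χ/ is [+dorsal] while /ʂ/ is [−dorsal], so the distinguishing features are [coronal], [dorsal].

[coronal], [dorsal]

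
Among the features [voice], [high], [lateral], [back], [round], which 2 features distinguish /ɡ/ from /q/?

[voice], [high]

The two segments share [-lateral], [+back], [-round]. The only features from the list on which they differ: /ɡ/ is [+voice] while /q/ is [-voice]; /ɡ/ is [+high] while /q/ is [-high].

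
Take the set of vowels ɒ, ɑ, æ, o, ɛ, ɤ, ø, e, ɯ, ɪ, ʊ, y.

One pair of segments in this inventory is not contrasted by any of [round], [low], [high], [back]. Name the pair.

Both /ɛ/ and /e/ are [-round], [-low], [-high], [-back]. Since the list omits [tense] — which does distinguish the mid front unrounded lax vowel from the mid front unrounded tense vowel — this pair collapses; all other pairs remain distinct.

ɛ, e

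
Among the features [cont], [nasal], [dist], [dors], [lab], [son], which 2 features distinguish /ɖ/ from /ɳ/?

/ɖ/ (voiced retroflex stop) and /ɳ/ (retroflex nasal) agree on [−continuant], [−distributed], [−dorsal], [−labial]. They differ on [sonorant] (/ɖ/ [−], /ɳ/ [+]), [nasal] (/ɖ/ [−], /ɳ/ [+]).

[sonorant], [nasal]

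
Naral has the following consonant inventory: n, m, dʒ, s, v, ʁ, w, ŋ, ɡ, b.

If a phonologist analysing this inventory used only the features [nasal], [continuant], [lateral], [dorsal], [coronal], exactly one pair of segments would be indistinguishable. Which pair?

w, ʁ

Both /w/ and /ʁ/ are [-nasal], [+continuant], [-lateral], [+dorsal], [-coronal]. Since the list omits [labial], [round] and [high] — which do distinguish the labial-velar glide from the voiced uvular fricative — this pair collapses; all other pairs remain distinct.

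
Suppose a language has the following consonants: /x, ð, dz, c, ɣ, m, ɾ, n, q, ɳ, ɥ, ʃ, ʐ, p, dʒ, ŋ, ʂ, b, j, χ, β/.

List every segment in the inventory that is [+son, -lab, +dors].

ŋ, j

Among the inventory, the [+sonorant] segments are /m, ɾ, n, ɳ, ɥ, ŋ, j/.
Then [-labial] gives /ɾ, n, ɳ, ŋ, j/.
Of those, [+dorsal] leaves /ŋ, j/.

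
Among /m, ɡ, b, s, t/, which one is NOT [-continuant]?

/s/ is the voiceless alveolar fricative, which is [+continuant]; the rest — /b, ɡ, m, t/ — are [-continuant].

s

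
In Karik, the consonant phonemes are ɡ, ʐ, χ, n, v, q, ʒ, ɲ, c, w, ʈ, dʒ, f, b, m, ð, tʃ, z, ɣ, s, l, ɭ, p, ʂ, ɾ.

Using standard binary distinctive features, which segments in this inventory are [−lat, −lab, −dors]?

ʐ, n, ʒ, ʈ, dʒ, ð, tʃ, z, s, ʂ, ɾ

Checking each segment against [−lateral], [−labial], [−dorsal]: /ʐ/ (voiced retroflex fricative), /n/ (alveolar nasal), /ʒ/ (voiced postalveolar fricative), /ʈ/ (voiceless retroflex stop), /dʒ/ (voiced postalveolar affricate), /ð/ (voiced dental fricative), among others, satisfy every feature; every other segment in the inventory fails at least one.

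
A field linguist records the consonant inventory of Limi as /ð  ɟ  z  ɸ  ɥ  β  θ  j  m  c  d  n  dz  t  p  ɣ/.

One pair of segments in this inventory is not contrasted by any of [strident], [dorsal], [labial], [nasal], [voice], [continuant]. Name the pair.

j, ɣ

Both /j/ and /ɣ/ are [−strident], [+dorsal], [−labial], [−nasal], [+voice], [+continuant]. Since the list omits [sonorant] and [back] — which do distinguish the palatal glide from the voiced velar fricative — this pair collapses; all other pairs remain distinct.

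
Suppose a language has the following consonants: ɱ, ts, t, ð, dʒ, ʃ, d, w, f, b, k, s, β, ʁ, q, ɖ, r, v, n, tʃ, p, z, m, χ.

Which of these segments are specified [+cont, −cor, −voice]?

f, χ

Checking each segment against [+continuant], [−coronal], [−voice]: /f/ (voiceless labiodental fricative), /χ/ (voiceless uvular fricative) satisfy every feature; every other segment in the inventory fails at least one.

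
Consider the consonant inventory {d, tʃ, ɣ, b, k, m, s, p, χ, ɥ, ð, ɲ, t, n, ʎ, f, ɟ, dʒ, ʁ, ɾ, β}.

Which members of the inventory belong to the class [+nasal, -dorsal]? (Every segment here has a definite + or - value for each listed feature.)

First, the [+nasal] segments are /m, ɲ, n/.
Then [-dorsal] leaves /m, n/.

m, n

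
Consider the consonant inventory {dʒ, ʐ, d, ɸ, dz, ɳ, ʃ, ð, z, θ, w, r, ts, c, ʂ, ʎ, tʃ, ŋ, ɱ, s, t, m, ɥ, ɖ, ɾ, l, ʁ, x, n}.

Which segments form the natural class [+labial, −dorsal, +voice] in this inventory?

ɱ, m

Checking each segment against [+labial], [−dorsal], [+voice]: /ɱ/ (labiodental nasal), /m/ (bilabial nasal) satisfy every feature; every other segment in the inventory fails at least one.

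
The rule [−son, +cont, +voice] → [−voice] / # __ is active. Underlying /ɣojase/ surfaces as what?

[xojase]

Only the initial segment /ɣ/ is both word-initial and matches the structural description. It is a voiced velar fricative, so [−son, +cont, +voice] holds; changing it to [−voice] with all other features held fixed yields /x/ (voiceless velar fricative). No other segment meets both the structural description and the environment, so the output is [xojase].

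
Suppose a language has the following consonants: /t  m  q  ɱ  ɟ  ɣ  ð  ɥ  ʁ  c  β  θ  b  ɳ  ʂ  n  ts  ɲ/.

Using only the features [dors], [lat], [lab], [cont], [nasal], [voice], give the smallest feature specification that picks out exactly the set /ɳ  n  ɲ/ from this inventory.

/ɳ, n, ɲ/ are all [+nasal], [-labial], and no other segment in the inventory matches both values. Dropping any one of them over-generates: [-labial] alone would also admit /t, q, ɟ, ɣ, …/; [+nasal] alone would also admit /m, ɱ/. No other single listed feature picks out exactly this set either, so fewer than two features will not do.

[+nasal, -lab]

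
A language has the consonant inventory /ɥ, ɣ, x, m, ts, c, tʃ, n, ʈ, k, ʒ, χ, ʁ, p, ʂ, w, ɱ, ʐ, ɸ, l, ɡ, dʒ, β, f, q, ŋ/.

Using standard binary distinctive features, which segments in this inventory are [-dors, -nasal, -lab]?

ts, tʃ, ʈ, ʒ, ʂ, ʐ, l, dʒ

Checking each segment against [-dorsal], [-nasal], [-labial]: /ts/ (voiceless alveolar affricate), /tʃ/ (voiceless postalveolar affricate), /ʈ/ (voiceless retroflex stop), /ʒ/ (voiced postalveolar fricative), /ʂ/ (voiceless retroflex fricative), /ʐ/ (voiced retroflex fricative), among others, satisfy every feature; every other segment in the inventory fails at least one.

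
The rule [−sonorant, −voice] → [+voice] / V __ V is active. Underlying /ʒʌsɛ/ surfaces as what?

[ʒʌzɛ]

/s/ satisfies [−sonorant, −voice] and sits in V __ V. The [+voice] counterpart of the voiceless alveolar fricative is /z/. Other segments in /ʒʌsɛ/ either fail the structural description or are not in the environment, so the surface form is [ʒʌzɛ].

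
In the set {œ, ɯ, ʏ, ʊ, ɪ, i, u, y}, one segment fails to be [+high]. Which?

/œ/ is the mid front rounded lax vowel, which is [−high]; the rest — /ʊ, y, ʏ, i, u, ɯ, ɪ/ — are [+high].

œ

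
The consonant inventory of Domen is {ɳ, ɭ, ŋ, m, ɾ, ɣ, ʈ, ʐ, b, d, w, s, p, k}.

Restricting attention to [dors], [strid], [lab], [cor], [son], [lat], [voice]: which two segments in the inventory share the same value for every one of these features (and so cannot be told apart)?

/ɳ/ (retroflex nasal) and /ɾ/ (alveolar tap) are both [−dorsal], [−strident], [−labial], [+coronal], [+sonorant], [−lateral], [+voice], so none of the listed features separates them. (They do differ in [nasal] and [anterior], which are not among the given features.) Every other pair in the inventory differs on at least one listed feature.

ɳ, ɾ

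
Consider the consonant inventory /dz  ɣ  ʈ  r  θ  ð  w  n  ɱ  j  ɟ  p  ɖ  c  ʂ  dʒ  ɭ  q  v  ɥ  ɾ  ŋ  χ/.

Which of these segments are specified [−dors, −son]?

Checking each segment against [−dorsal], [−sonorant]: /dz/ (voiced alveolar affricate), /ʈ/ (voiceless retroflex stop), /θ/ (voiceless dental fricative), /ð/ (voiced dental fricative), /p/ (voiceless bilabial stop), /ɖ/ (voiced retroflex stop), among others, satisfy every feature; every other segment in the inventory fails at least one.

dz, ʈ, θ, ð, p, ɖ, ʂ, dʒ, v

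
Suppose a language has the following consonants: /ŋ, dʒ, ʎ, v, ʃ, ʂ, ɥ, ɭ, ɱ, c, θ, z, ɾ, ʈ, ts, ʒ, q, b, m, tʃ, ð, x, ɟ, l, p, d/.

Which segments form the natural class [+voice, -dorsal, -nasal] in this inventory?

The [+voice] segments are /ŋ, dʒ, ʎ, v, ɥ, ɭ, ɱ, z, ɾ, ʒ, b, m, ð, ɟ, l, d/.
Of those, [-dorsal] gives /dʒ, v, ɭ, ɱ, z, ɾ, ʒ, b, m, ð, l, d/.
Among these, [-nasal] leaves /dʒ, v, ɭ, z, ɾ, ʒ, b, ð, l, d/.

dʒ, v, ɭ, z, ɾ, ʒ, b, ð, l, d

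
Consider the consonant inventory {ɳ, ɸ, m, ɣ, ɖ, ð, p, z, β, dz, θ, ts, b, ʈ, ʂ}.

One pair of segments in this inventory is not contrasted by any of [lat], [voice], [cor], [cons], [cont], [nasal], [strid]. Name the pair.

ɣ, β

/ɣ/ (voiced velar fricative) and /β/ (voiced bilabial fricative) are both [−lateral], [+voice], [−coronal], [+consonantal], [+continuant], [−nasal], [−strident], so none of the listed features separates them. (They do differ in [labial] and [dorsal], which are not among the given features.) Every other pair in the inventory differs on at least one listed feature.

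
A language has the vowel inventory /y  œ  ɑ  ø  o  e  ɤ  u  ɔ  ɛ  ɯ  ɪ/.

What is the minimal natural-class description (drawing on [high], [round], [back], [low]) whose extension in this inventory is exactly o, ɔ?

[-high, +back, +round]

Every target segment is [-high], [+back], [+round]; each remaining inventory member fails at least one of these. Each conjunct is needed — [+back, +round] alone would also admit /u/; [-high, +round] alone would also admit /œ, ø/; [-high, +back] alone would also admit /ɑ, ɤ/ — and no other combination of two listed features has exactly this extension, so three is the minimum.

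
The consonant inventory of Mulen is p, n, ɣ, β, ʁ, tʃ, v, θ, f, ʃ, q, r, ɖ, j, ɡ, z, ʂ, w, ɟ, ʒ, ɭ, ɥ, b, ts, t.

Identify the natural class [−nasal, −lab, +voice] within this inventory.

ɣ, ʁ, r, ɖ, j, ɡ, z, ɟ, ʒ, ɭ

Checking each segment against [−nasal], [−labial], [+voice]: /ɣ/ (voiced velar fricative), /ʁ/ (voiced uvular fricative), /r/ (alveolar trill), /ɖ/ (voiced retroflex stop), /j/ (palatal glide), /ɡ/ (voiced velar stop), among others, satisfy every feature; every other segment in the inventory fails at least one.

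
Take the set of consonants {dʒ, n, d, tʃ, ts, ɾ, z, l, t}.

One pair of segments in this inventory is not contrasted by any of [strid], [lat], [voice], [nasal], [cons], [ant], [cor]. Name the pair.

/d/ (voiced alveolar stop) and /ɾ/ (alveolar tap) are both [−strident], [−lateral], [+voice], [−nasal], [+consonantal], [+anterior], [+coronal], so none of the listed features separates them. (They do differ in [sonorant], which is not among the given features.) Every other pair in the inventory differs on at least one listed feature.

d, ɾ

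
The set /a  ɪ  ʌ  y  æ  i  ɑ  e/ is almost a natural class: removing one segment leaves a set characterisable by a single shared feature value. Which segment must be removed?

y

The remaining segments after removing /y/ share [−round]; /y/ (high front rounded tense vowel) is [+round]. For every other candidate removal, the leftover set fails to share any single feature value that the removed segment lacks.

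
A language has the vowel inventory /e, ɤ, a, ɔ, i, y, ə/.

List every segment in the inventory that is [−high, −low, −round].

Checking each segment against [−high], [−low], [−round]: /e/ (mid front unrounded tense vowel), /ɤ/ (mid back unrounded tense vowel), /ə/ (mid central vowel (schwa)) satisfy every feature; every other segment in the inventory fails at least one.

e, ɤ, ə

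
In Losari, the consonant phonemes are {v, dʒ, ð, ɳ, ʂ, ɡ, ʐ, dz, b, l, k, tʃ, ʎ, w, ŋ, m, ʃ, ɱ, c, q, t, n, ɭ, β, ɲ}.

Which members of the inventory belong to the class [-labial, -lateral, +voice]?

dʒ, ð, ɳ, ɡ, ʐ, dz, ŋ, n, ɲ

Eliminate segments failing any feature: /v, b, w, m, ɱ, β/ are [+labial]; /ʂ, k, tʃ, ʃ, c, q, t/ are [-voice]; /l, ʎ, ɭ/ are [+lateral]. The remaining /dʒ, ð, ɳ, ɡ, ʐ, dz, ŋ, n, ɲ/ satisfy [-labial], [-lateral], [+voice].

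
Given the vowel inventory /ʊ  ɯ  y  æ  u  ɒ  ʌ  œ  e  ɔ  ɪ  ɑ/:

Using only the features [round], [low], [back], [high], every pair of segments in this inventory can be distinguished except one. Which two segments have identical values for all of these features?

/ʊ/ (high back rounded lax vowel) and /u/ (high back rounded tense vowel) are both [+round], [-low], [+back], [+high], so none of the listed features separates them. (They do differ in [tense], which is not among the given features.) Every other pair in the inventory differs on at least one listed feature.

ʊ, u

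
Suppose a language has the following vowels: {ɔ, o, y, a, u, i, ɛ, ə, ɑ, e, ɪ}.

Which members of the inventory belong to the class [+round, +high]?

Checking each segment against [+round], [+high]: /y/ (high front rounded tense vowel), /u/ (high back rounded tense vowel) satisfy every feature; every other segment in the inventory fails at least one.

y, u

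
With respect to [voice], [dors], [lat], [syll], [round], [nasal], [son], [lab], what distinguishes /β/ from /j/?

[sonorant], [labial], [dorsal]

The two segments share [+voice], [−lateral], [−syllabic], [−round], [−nasal]. The only features from the list on which they differ: /β/ is [−sonorant] while /j/ is [+sonorant]; /β/ is [+labial] while /j/ is [−labial]; /β/ is [−dorsal] while /j/ is [+dorsal].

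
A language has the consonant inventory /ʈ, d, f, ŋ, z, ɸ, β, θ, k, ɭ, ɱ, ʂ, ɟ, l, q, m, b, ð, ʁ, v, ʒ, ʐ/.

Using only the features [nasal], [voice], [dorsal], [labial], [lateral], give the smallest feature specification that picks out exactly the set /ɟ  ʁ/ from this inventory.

[+voice, -nasal, +dorsal]

Every target segment is [+voice], [-nasal], [+dorsal]; each remaining inventory member fails at least one of these. Each conjunct is needed — [-nasal, +dorsal] alone would also admit /k, q/; [+voice, +dorsal] alone would also admit /ŋ/; [+voice, -nasal] alone would also admit /d, z, β, ɭ, …/ — and no other combination of two listed features has exactly this extension, so three is the minimum.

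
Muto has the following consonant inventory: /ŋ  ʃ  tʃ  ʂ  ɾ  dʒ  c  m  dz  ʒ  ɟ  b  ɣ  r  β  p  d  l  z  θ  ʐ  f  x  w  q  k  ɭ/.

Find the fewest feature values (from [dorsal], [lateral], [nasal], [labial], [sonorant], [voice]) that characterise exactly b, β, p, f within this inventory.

[−sonorant, +labial]

Every target segment is [−sonorant], [+labial]; each remaining inventory member fails at least one of these. Each conjunct is needed — [+labial] alone would also admit /m, w/; [−sonorant] alone would also admit /ʃ, tʃ, ʂ, dʒ, …/ — and no other single listed feature has exactly this extension, so two is the minimum.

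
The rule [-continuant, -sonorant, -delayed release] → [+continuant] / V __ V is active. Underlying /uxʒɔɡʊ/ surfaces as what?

[uxʒɔɣʊ]

Only /ɡ/ occurs between two vowels (/ɔ/ __ /ʊ/) and matches the structural description. It is a voiced velar stop, so [-continuant, -sonorant, -delayed release] holds; changing it to [+continuant] with all other features held fixed yields /ɣ/ (voiced velar fricative). No other segment meets both the structural description and the environment, so the output is [uxʒɔɣʊ].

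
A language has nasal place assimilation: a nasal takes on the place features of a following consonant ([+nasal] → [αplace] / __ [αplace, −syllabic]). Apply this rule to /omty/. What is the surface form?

[onty]

The only nasal preceding a consonant is /m/ before /t/. /t/ is [+coronal], so /m/ → /n/, giving [onty].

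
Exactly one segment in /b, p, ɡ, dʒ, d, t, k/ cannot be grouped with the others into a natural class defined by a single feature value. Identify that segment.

dʒ

/d, b, t, ɡ, p, k/ are all [−delayed release], but /dʒ/ (voiced postalveolar affricate) is [+delayed release]. No other single segment can be removed to leave a set sharing one feature value that the removed segment lacks, so /dʒ/ is the odd one out.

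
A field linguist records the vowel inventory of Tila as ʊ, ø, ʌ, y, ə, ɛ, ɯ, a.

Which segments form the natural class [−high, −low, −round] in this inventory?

Eliminate segments failing any feature: /ʊ, y, ɯ/ are [+high]; /ø/ is [+round]; /a/ is [+low]. The remaining /ʌ, ə, ɛ/ satisfy [−high], [−low], [−round].

ʌ, ə, ɛ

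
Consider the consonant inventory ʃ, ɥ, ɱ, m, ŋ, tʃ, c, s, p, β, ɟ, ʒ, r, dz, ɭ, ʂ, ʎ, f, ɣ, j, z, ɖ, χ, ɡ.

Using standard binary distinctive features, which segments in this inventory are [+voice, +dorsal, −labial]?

ŋ, ɟ, ʎ, ɣ, j, ɡ

The [+voice] segments are /ɥ, ɱ, m, ŋ, β, ɟ, ʒ, r, dz, ɭ, ʎ, ɣ, j, z, ɖ, ɡ/.
Intersecting with [+dorsal] gives /ɥ, ŋ, ɟ, ʎ, ɣ, j, ɡ/.
Among these, [−labial] leaves /ŋ, ɟ, ʎ, ɣ, j, ɡ/.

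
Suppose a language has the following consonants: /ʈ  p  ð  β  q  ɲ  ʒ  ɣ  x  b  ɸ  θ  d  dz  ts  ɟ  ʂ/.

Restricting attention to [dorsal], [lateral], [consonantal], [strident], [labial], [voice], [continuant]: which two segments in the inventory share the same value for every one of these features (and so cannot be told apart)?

ɲ, ɟ

On the given features, /ɲ/ and /ɟ/ have an identical profile: [+dorsal], [−lateral], [+consonantal], [−strident], [−labial], [+voice], [−continuant]. No other two segments in the inventory coincide on all 7 features. (They do differ in [sonorant] and [nasal], which are not among the given features.)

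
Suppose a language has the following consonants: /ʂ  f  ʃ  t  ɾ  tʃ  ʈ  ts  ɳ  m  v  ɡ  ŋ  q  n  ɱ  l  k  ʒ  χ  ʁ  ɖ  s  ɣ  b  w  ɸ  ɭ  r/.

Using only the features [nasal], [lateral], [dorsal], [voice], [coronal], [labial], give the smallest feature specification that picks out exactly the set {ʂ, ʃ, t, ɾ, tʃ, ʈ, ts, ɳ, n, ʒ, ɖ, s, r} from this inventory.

[−lateral, +coronal]

/ʂ, ʃ, t, ɾ, tʃ, ʈ, ts, ɳ, n, ʒ, ɖ, s, r/ are all [−lateral], [+coronal], and no other segment in the inventory matches both values. Dropping any one of them over-generates: [+coronal] alone would also admit /l, ɭ/; [−lateral] alone would also admit /f, m, v, ɡ, …/. No other single listed feature picks out exactly this set either, so fewer than two features will not do.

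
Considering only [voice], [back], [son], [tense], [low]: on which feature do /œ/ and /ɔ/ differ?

[back]

/œ/ is the mid front rounded lax vowel and /ɔ/ is the mid back rounded lax vowel. Both are [+voice], [+sonorant], [−tense], [−low]. /œ/ is [−back] while /ɔ/ is [+back], so the distinguishing feature is [back].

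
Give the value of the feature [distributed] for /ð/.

[+distributed]

/ð/ is the voiced dental fricative, hence [+distributed].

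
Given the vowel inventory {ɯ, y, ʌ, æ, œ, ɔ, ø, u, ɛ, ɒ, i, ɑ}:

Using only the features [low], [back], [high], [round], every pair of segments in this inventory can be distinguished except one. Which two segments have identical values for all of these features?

On the given features, /ø/ and /œ/ have an identical profile: [−low], [−back], [−high], [+round]. No other two segments in the inventory coincide on all 4 features. (They do differ in [tense], which is not among the given features.)

ø, œ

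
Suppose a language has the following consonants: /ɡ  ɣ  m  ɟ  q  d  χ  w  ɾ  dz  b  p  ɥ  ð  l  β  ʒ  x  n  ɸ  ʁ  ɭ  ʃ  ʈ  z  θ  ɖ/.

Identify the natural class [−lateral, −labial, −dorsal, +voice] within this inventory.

Eliminate segments failing any feature: /ɡ, ɣ, ɟ, q, χ, x, ʁ/ are [+dorsal]; /m, w, b, p, ɥ, β, ɸ/ are [+labial]; /l, ɭ/ are [+lateral]; /ʃ, ʈ, θ/ are [−voice]. The remaining /d, ɾ, dz, ð, ʒ, n, z, ɖ/ satisfy [−lateral], [−labial], [−dorsal], [+voice].

d, ɾ, dz, ð, ʒ, n, z, ɖ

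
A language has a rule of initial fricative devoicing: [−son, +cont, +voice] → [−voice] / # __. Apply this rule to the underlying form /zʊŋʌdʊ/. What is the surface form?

[sʊŋʌdʊ]

Only the initial segment /z/ is both word-initial and matches the structural description. It is a voiced alveolar fricative, so [−son, +cont, +voice] holds; changing it to [−voice] with all other features held fixed yields /s/ (voiceless alveolar fricative). No other segment meets both the structural description and the environment, so the output is [sʊŋʌdʊ].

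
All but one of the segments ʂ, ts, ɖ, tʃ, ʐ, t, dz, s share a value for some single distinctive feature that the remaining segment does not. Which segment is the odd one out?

The remaining segments after removing /tʃ/ share [-distributed]; /tʃ/ (voiceless postalveolar affricate) is [+distributed]. For every other candidate removal, the leftover set fails to share any single feature value that the removed segment lacks.

tʃ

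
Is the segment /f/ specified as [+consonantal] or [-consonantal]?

/f/ is the voiceless labiodental fricative. The feature [consonantal] marks segments produced with a major constriction in the vocal tract; /f/ has this property, so it is [+consonantal].

[+consonantal]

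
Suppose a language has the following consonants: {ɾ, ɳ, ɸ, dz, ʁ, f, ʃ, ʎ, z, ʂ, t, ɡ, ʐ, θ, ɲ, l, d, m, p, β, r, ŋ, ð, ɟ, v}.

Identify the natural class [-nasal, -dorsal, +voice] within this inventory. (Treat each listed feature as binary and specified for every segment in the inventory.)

ɾ, dz, z, ʐ, l, d, β, r, ð, v

The [-nasal] segments are /ɾ, ɸ, dz, ʁ, f, ʃ, ʎ, z, ʂ, t, ɡ, ʐ, θ, l, d, p, β, r, ð, ɟ, v/.
Intersecting with [-dorsal] gives /ɾ, ɸ, dz, f, ʃ, z, ʂ, t, ʐ, θ, l, d, p, β, r, ð, v/.
Then [+voice] leaves /ɾ, dz, z, ʐ, l, d, β, r, ð, v/.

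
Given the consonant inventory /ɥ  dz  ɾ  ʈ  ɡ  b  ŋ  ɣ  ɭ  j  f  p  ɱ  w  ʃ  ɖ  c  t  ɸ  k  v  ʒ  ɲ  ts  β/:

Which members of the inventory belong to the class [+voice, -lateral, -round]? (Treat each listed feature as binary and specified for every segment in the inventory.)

dz, ɾ, ɡ, b, ŋ, ɣ, j, ɱ, ɖ, v, ʒ, ɲ, β

The [+voice] segments are /ɥ, dz, ɾ, ɡ, b, ŋ, ɣ, ɭ, j, ɱ, w, ɖ, v, ʒ, ɲ, β/.
Within that set, [-lateral] gives /ɥ, dz, ɾ, ɡ, b, ŋ, ɣ, j, ɱ, w, ɖ, v, ʒ, ɲ, β/.
Then [-round] leaves /dz, ɾ, ɡ, b, ŋ, ɣ, j, ɱ, ɖ, v, ʒ, ɲ, β/.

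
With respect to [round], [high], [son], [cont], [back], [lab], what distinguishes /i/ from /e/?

[high]

The two segments share [−round], [+sonorant], [+continuant], [−back], [−labial]. The only feature from the list on which they differ: /i/ is [+high] while /e/ is [−high].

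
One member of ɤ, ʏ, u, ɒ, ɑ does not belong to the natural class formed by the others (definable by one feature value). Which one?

[back] groups all but one: /ɒ, u, ɑ, ɤ/ share [+back] while /ʏ/ (high front rounded lax vowel) alone is [−back]. Removing any other segment would not leave a single-feature class that excludes it.

ʏ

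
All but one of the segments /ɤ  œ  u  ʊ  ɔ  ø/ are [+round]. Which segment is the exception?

ɤ

/u, œ, ɔ, ʊ, ø/ are all [+round]; /ɤ/ (mid back unrounded tense vowel) is [−round].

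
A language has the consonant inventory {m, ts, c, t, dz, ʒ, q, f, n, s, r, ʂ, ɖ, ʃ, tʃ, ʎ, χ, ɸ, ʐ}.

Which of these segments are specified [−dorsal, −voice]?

Eliminate segments failing any feature: /m, dz, ʒ, n, r, ɖ, ʐ/ are [+voice]; /c, q, ʎ, χ/ are [+dorsal]. The remaining /ts, t, f, s, ʂ, ʃ, tʃ, ɸ/ satisfy [−dorsal], [−voice].

ts, t, f, s, ʂ, ʃ, tʃ, ɸ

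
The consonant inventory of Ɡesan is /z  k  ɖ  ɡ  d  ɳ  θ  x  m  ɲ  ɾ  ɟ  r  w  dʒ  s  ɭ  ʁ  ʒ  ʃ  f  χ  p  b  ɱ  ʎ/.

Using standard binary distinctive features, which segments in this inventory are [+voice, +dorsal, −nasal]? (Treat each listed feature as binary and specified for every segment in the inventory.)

ɡ, ɟ, w, ʁ, ʎ

Checking each segment against [+voice], [+dorsal], [−nasal]: /ɡ/ (voiced velar stop), /ɟ/ (voiced palatal stop), /w/ (labial-velar glide), /ʁ/ (voiced uvular fricative), /ʎ/ (palatal lateral approximant) satisfy every feature; every other segment in the inventory fails at least one.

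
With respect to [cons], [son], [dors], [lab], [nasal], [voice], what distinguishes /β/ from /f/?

/β/ (voiced bilabial fricative) and /f/ (voiceless labiodental fricative) agree on [+consonantal], [-sonorant], [-dorsal], [+labial], [-nasal]. They differ on [voice] (/β/ [+], /f/ [-]).

[voice]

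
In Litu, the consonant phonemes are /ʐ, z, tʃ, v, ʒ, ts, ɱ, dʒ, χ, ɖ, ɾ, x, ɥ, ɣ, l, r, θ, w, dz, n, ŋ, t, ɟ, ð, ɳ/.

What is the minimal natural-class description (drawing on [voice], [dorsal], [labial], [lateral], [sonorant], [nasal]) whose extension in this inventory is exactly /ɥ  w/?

The class [+labial], [+dorsal] has exactly /ɥ, w/ as its extension in this inventory. No smaller conjunction from the listed features achieves this: [+dorsal] alone would also admit /χ, x, ɣ, ŋ, …/; [+labial] alone would also admit /v, ɱ/; and checking the remaining single features turns up none with this extension.

[+labial, +dorsal]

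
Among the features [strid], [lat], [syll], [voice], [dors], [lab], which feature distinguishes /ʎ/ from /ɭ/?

[dorsal]

The two segments share [-strident], [+lateral], [-syllabic], [+voice], [-labial]. The only feature from the list on which they differ: /ʎ/ is [+dorsal] while /ɭ/ is [-dorsal].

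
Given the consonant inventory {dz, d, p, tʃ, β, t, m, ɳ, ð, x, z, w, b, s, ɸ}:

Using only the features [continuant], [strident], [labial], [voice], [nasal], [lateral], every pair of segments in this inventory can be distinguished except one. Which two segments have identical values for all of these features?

β, w

On the given features, /β/ and /w/ have an identical profile: [+continuant], [-strident], [+labial], [+voice], [-nasal], [-lateral]. No other two segments in the inventory coincide on all 6 features. (They do differ in [sonorant], [round] and [dorsal], which are not among the given features.)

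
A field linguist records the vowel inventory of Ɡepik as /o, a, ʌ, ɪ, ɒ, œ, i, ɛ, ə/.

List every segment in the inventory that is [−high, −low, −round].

ʌ, ɛ, ə

Eliminate segments failing any feature: /o, œ/ are [+round]; /a, ɒ/ are [+low]; /ɪ, i/ are [+high]. The remaining /ʌ, ɛ, ə/ satisfy [−high], [−low], [−round].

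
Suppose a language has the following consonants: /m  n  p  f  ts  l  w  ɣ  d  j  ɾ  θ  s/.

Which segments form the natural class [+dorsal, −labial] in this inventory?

ɣ, j

Checking each segment against [+dorsal], [−labial]: /ɣ/ (voiced velar fricative), /j/ (palatal glide) satisfy every feature; every other segment in the inventory fails at least one.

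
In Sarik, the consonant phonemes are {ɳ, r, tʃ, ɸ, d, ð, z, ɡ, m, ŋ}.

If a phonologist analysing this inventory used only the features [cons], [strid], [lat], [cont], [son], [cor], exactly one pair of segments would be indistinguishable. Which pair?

ŋ, m

/ŋ/ (velar nasal) and /m/ (bilabial nasal) are both [+consonantal], [-strident], [-lateral], [-continuant], [+sonorant], [-coronal], so none of the listed features separates them. (They do differ in [labial] and [dorsal], which are not among the given features.) Every other pair in the inventory differs on at least one listed feature.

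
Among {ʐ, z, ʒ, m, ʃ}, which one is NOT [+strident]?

m

/m/ is the bilabial nasal, which is [−strident]; the rest — /ʐ, z, ʒ, ʃ/ — are [+strident].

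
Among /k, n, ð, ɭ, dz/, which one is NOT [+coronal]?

k

Every segment except /k/ is [+coronal]. /k/ (voiceless velar stop) is [-coronal], so it is the exception.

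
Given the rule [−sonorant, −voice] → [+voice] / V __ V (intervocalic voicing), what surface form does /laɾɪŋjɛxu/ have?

The only segment in the rule's environment that also matches [−sonorant, −voice] is /x/. Applying [+voice] turns the voiceless velar fricative into /ɣ/ (voiced velar fricative), giving [laɾɪŋjɛɣu].

[laɾɪŋjɛɣu]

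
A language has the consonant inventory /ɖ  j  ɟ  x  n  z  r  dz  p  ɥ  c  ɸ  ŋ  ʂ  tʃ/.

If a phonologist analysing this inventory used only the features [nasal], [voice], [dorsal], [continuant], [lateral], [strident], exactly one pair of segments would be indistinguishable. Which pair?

j, ɥ

On the given features, /j/ and /ɥ/ have an identical profile: [-nasal], [+voice], [+dorsal], [+continuant], [-lateral], [-strident]. No other two segments in the inventory coincide on all 6 features. (They do differ in [labial] and [round], which are not among the given features.)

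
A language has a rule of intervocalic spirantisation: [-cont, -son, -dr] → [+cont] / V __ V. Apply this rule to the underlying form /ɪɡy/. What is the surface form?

[ɪɣy]

/ɡ/ satisfies [-cont, -son, -dr] and sits in V __ V. The [+continuant] counterpart of the voiced velar stop is /ɣ/. Other segments in /ɪɡy/ either fail the structural description or are not in the environment, so the surface form is [ɪɣy].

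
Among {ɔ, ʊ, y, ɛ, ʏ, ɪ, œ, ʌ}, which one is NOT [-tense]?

/y/ is the high front rounded tense vowel, which is [+tense]; the rest — /ʌ, ɛ, ʏ, ɔ, ɪ, ʊ, œ/ — are [-tense].

y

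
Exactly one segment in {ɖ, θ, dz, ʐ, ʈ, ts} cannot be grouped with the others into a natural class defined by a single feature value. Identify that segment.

The remaining segments after removing /θ/ share [−distributed]; /θ/ (voiceless dental fricative) is [+distributed]. For every other candidate removal, the leftover set fails to share any single feature value that the removed segment lacks.

θ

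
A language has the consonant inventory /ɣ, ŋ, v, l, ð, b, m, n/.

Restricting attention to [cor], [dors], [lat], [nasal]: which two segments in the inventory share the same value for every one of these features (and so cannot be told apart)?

b, v

/b/ (voiced bilabial stop) and /v/ (voiced labiodental fricative) are both [-coronal], [-dorsal], [-lateral], [-nasal], so none of the listed features separates them. (They do differ in [continuant], which is not among the given features.) Every other pair in the inventory differs on at least one listed feature.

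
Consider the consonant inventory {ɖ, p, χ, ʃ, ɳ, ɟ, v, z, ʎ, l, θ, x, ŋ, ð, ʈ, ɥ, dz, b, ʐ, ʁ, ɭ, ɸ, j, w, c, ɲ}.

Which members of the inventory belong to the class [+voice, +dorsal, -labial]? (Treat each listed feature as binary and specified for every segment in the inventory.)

ɟ, ʎ, ŋ, ʁ, j, ɲ

Among the inventory, the [+voice] segments are /ɖ, ɳ, ɟ, v, z, ʎ, l, ŋ, ð, ɥ, dz, b, ʐ, ʁ, ɭ, j, w, ɲ/.
Among these, [+dorsal] gives /ɟ, ʎ, ŋ, ɥ, ʁ, j, w, ɲ/.
Intersecting with [-labial] leaves /ɟ, ʎ, ŋ, ʁ, j, ɲ/.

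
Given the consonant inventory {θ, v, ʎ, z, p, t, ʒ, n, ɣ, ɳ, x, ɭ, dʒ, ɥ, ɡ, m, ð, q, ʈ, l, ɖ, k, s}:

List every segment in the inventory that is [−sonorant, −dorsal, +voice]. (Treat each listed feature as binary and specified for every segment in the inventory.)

v, z, ʒ, dʒ, ð, ɖ

Eliminate segments failing any feature: /θ, p, t, ʈ, s/ are [−voice]; /ʎ, n, ɳ, ɭ, ɥ, m, l/ are [+sonorant]; /ɣ, x, ɡ, q, k/ are [+dorsal]. The remaining /v, z, ʒ, dʒ, ð, ɖ/ satisfy [−sonorant], [−dorsal], [+voice].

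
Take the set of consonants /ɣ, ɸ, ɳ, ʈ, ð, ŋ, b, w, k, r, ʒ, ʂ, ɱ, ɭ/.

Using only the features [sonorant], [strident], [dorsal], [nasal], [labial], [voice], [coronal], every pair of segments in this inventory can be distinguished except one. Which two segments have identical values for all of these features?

ɭ, r

/ɭ/ (retroflex lateral approximant) and /r/ (alveolar trill) are both [+sonorant], [−strident], [−dorsal], [−nasal], [−labial], [+voice], [+coronal], so none of the listed features separates them. (They do differ in [lateral] and [anterior], which are not among the given features.) Every other pair in the inventory differs on at least one listed feature.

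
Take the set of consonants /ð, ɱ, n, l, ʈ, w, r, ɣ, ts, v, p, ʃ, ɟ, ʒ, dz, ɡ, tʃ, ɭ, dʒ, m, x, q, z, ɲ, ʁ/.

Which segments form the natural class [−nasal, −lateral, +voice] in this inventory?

Checking each segment against [−nasal], [−lateral], [+voice]: /ð/ (voiced dental fricative), /w/ (labial-velar glide), /r/ (alveolar trill), /ɣ/ (voiced velar fricative), /v/ (voiced labiodental fricative), /ɟ/ (voiced palatal stop), among others, satisfy every feature; every other segment in the inventory fails at least one.

ð, w, r, ɣ, v, ɟ, ʒ, dz, ɡ, dʒ, z, ʁ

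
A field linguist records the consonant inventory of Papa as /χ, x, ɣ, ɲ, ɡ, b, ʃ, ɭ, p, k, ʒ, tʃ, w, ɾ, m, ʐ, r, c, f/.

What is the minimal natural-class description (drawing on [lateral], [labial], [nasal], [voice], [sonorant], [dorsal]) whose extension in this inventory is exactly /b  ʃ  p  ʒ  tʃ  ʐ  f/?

/b, ʃ, p, ʒ, tʃ, ʐ, f/ are all [−sonorant], [−dorsal], and no other segment in the inventory matches both values. Dropping any one of them over-generates: [−dorsal] alone would also admit /ɭ, ɾ, m, r/; [−sonorant] alone would also admit /χ, x, ɣ, ɡ, …/. No other single listed feature picks out exactly this set either, so fewer than two features will not do.

[−sonorant, −dorsal]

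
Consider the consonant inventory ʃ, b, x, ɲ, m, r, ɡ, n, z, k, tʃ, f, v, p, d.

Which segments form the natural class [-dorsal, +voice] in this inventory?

Checking each segment against [-dorsal], [+voice]: /b/ (voiced bilabial stop), /m/ (bilabial nasal), /r/ (alveolar trill), /n/ (alveolar nasal), /z/ (voiced alveolar fricative), /v/ (voiced labiodental fricative), among others, satisfy every feature; every other segment in the inventory fails at least one.

b, m, r, n, z, v, d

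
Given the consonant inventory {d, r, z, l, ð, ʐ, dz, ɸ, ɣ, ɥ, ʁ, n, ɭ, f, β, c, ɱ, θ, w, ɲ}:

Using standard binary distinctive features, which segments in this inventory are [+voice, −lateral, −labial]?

Checking each segment against [+voice], [−lateral], [−labial]: /d/ (voiced alveolar stop), /r/ (alveolar trill), /z/ (voiced alveolar fricative), /ð/ (voiced dental fricative), /ʐ/ (voiced retroflex fricative), /dz/ (voiced alveolar affricate), among others, satisfy every feature; every other segment in the inventory fails at least one.

d, r, z, ð, ʐ, dz, ɣ, ʁ, n, ɲ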